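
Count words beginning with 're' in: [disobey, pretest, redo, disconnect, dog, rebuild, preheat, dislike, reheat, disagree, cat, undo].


Checking each word for prefix 're':
  'disobey' -> no (count: 0)
  'pretest' -> no (count: 0)
  'redo' -> YES, starts with 're' (count: 1)
  'disconnect' -> no (count: 1)
  'dog' -> no (count: 1)
  'rebuild' -> YES, starts with 're' (count: 2)
  'preheat' -> no (count: 2)
  'dislike' -> no (count: 2)
  'reheat' -> YES, starts with 're' (count: 3)
  'disagree' -> no (count: 3)
  'cat' -> no (count: 3)
  'undo' -> no (count: 3)
Total with prefix 're': 3

3


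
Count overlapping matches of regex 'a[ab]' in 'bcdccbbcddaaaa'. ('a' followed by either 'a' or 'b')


Pattern: a[ab] means 'a' followed by either 'a' or 'b'.
Scanning 'bcdccbbcddaaaa' position-by-position:
  Pos 0: window 'bc' -> no
  Pos 1: window 'cd' -> no
  Pos 2: window 'dc' -> no
  Pos 3: window 'cc' -> no
  Pos 4: window 'cb' -> no
  Pos 5: window 'bb' -> no
  Pos 6: window 'bc' -> no
  Pos 7: window 'cd' -> no
  Pos 8: window 'dd' -> no
  Pos 9: window 'da' -> no
  Pos 10: window 'aa' -> MATCH
  Pos 11: window 'aa' -> MATCH
  Pos 12: window 'aa' -> MATCH
  Pos 13: window 'a' -> no
Total matches: 3

3


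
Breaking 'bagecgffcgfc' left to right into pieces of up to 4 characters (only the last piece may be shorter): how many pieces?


'bagecgffcgfc' has 12 characters.
Chunking with max size 4:
  Chunk 1: 'bage' (positions 0-3)
  Chunk 2: 'cgff' (positions 4-7)
  Chunk 3: 'cgfc' (positions 8-11)
Total chunks: ceil(12 / 4) = 3

3


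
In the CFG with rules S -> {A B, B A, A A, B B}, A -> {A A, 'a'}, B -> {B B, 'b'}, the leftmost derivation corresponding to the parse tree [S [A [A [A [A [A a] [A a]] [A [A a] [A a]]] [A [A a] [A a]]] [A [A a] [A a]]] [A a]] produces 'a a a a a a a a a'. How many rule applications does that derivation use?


Every bracketed nonterminal node [X ...] in the tree is produced by exactly one rule application.
Reading the tree off as a leftmost derivation:
  Step 1: S  =>  A A   (applied S -> A A)
  Step 2: A A  =>  A A A   (applied A -> A A)
  Step 3: A A A  =>  A A A A   (applied A -> A A)
  Step 4: A A A A  =>  A A A A A   (applied A -> A A)
  Step 5: A A A A A  =>  A A A A A A   (applied A -> A A)
  Step 6: A A A A A A  =>  a A A A A A   (applied A -> a)
  Step 7: a A A A A A  =>  a a A A A A   (applied A -> a)
  Step 8: a a A A A A  =>  a a A A A A A   (applied A -> A A)
  Step 9: a a A A A A A  =>  a a a A A A A   (applied A -> a)
  Step 10: a a a A A A A  =>  a a a a A A A   (applied A -> a)
  Step 11: a a a a A A A  =>  a a a a A A A A   (applied A -> A A)
  Step 12: a a a a A A A A  =>  a a a a a A A A   (applied A -> a)
  Step 13: a a a a a A A A  =>  a a a a a a A A   (applied A -> a)
  Step 14: a a a a a a A A  =>  a a a a a a A A A   (applied A -> A A)
  Step 15: a a a a a a A A A  =>  a a a a a a a A A   (applied A -> a)
  Step 16: a a a a a a a A A  =>  a a a a a a a a A   (applied A -> a)
  Step 17: a a a a a a a a A  =>  a a a a a a a a a   (applied A -> a)
Final yield: a a a a a a a a a
Total rewrite steps: 17

17


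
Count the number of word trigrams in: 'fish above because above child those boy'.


Word trigrams from [7] words:
  Trigram 1: (fish above because)
  Trigram 2: (above because above)
  Trigram 3: (because above child)
  Trigram 4: (above child those)
  Trigram 5: (child those boy)
Total word trigrams: 7 - 2 = 5

5


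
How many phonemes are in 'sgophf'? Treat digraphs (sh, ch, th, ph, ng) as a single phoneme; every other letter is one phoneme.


Parsing 'sgophf' greedily, digraphs first:
  's' -> consonant phoneme (phonemes so far: 1)
  'g' -> consonant phoneme (phonemes so far: 2)
  'o' -> vowel phoneme (phonemes so far: 3)
  'ph' -> digraph (1 consonant phoneme) (phonemes so far: 4)
  'f' -> consonant phoneme (phonemes so far: 5)
Total phonemes: 5

5


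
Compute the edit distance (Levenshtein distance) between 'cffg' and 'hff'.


Building DP table for s1='cffg' (len 4) and s2='hff' (len 3):
       h  f  f
    0  1  2  3
  c 1  1  2  3
  f 2  2  1  2
  f 3  3  2  1
  g 4  4  3  2
Edit distance = dp[4][3] = 2

2


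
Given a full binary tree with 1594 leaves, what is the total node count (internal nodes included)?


Leaf nodes (terminals): 1594
Internal nodes = n - 1 = 1594 - 1 = 1593
Total = leaves + internal = 1594 + 1593 = 3187

3187


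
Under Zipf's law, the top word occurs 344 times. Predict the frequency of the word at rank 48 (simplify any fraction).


Zipf's law: freq(rank) = f1 / rank
f1 = 344, rank = 48
freq = 344 / 48
GCD(344, 48) = 8
Simplified: 43/6

43/6


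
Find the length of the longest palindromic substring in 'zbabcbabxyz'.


Scanning 'zbabcbabxyz' for palindromic substrings.
Substring at positions 1-7: 'babcbab'.
Check: reverse('babcbab') = 'babcbab' -> palindrome confirmed.
Neighbouring characters ('z' / 'x') break symmetry, so it cannot extend further.
No longer palindromic substring exists; longest length = 7

7


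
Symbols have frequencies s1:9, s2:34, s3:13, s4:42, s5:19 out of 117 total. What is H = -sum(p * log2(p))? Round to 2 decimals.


Computing entropy H = -sum(p_i * log2(p_i)):
  s1: p = 9/117 = 0.0769, -p*log2(p) = 0.2846
  s2: p = 34/117 = 0.2906, -p*log2(p) = 0.5181
  s3: p = 13/117 = 0.1111, -p*log2(p) = 0.3522
  s4: p = 42/117 = 0.3590, -p*log2(p) = 0.5306
  s5: p = 19/117 = 0.1624, -p*log2(p) = 0.4259
H = sum of terms = 2.1114
Rounded to 2 decimals: 2.11

2.11


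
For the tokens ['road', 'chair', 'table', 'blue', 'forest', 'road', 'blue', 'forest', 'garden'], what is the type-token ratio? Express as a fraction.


Tokens: 9
Unique types: ('blue', 'chair', 'forest', 'garden', 'road', 'table') = 6
TTR = 6/9
Simplify: divide both by 3 -> 2/3
TTR = 2/3

2/3


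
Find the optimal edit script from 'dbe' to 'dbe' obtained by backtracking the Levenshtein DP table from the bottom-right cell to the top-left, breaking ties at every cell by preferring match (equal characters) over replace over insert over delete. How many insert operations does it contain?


Edit distance = 0. Backtracking from cell (3, 3) with preference match > replace > insert > delete,
then listing the resulting alignment 'dbe' -> 'dbe' left to right:
  Step 1: keep 'd'
  Step 2: keep 'b'
  Step 3: keep 'e'
Total insertions: 0

0


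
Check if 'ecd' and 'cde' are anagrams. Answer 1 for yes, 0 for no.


Sort characters of 'ecd': 'cde'
Sort characters of 'cde': 'cde'
Sorted forms match -> they ARE anagrams
Result: 1

1


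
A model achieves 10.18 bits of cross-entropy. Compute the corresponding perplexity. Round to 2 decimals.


Perplexity formula: PP = 2^H
H = 10.18
PP = 2^10.18
Decompose: 2^10.18 = 2^10 * 2^0.18
2^10 = 1024, 2^0.18 ~ 1.1328839
PP ~ 1024 * 1.1328839 = 1160.0731136
Rounded to 2 decimals: 1160.07

1160.07


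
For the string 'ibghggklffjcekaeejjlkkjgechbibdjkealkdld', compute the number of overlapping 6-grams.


String 'ibghggklffjcekaeejjlkkjgechbibdjkealkdld' has length L = 40.
Number of overlapping n-grams = L - n + 1
Substituting: 40 - 6 + 1 = 35

35


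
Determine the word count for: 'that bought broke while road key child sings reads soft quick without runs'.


Counting words by splitting on spaces:
  Word 1: 'that'
  Word 2: 'bought'
  Word 3: 'broke'
  Word 4: 'while'
  Word 5: 'road'
  Word 6: 'key'
  Word 7: 'child'
  Word 8: 'sings'
  Word 9: 'reads'
  Word 10: 'soft'
  Word 11: 'quick'
  Word 12: 'without'
  Word 13: 'runs'
Total words: 13

13


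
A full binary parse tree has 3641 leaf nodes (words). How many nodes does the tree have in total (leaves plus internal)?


Leaf nodes (terminals): 3641
Internal nodes = n - 1 = 3641 - 1 = 3640
Total = leaves + internal = 3641 + 3640 = 7281

7281


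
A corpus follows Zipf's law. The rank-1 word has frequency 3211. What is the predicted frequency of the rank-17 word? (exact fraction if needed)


Zipf's law: freq(rank) = f1 / rank
f1 = 3211, rank = 17
freq = 3211 / 17
GCD(3211, 17) = 1
Simplified: 3211/17

3211/17


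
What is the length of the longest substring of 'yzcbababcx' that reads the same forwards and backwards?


Scanning 'yzcbababcx' for palindromic substrings.
Substring at positions 2-8: 'cbababc'.
Check: reverse('cbababc') = 'cbababc' -> palindrome confirmed.
Neighbouring characters ('z' / 'x') break symmetry, so it cannot extend further.
No longer palindromic substring exists; longest length = 7

7


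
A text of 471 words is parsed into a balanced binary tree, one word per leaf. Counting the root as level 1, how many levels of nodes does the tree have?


In a balanced binary tree with n leaves the deepest leaf is ceil(log2(n)) edges below the root,
so counting node levels inclusive of root and leaves gives ceil(log2(n)) + 1 levels.
log2(471) = 8.8796
ceil(8.8796) = 9
levels = 9 + 1 = 10

10


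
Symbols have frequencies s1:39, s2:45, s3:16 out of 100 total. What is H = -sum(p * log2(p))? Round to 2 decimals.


Computing entropy H = -sum(p_i * log2(p_i)):
  s1: p = 39/100 = 0.3900, -p*log2(p) = 0.5298
  s2: p = 45/100 = 0.4500, -p*log2(p) = 0.5184
  s3: p = 16/100 = 0.1600, -p*log2(p) = 0.4230
H = sum of terms = 1.4712
Rounded to 2 decimals: 1.47

1.47


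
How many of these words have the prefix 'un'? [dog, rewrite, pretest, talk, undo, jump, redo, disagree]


Checking each word for prefix 'un':
  'dog' -> no (count: 0)
  'rewrite' -> no (count: 0)
  'pretest' -> no (count: 0)
  'talk' -> no (count: 0)
  'undo' -> YES, starts with 'un' (count: 1)
  'jump' -> no (count: 1)
  'redo' -> no (count: 1)
  'disagree' -> no (count: 1)
Total with prefix 'un': 1

1


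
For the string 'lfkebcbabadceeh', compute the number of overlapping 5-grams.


String 'lfkebcbabadceeh' has length L = 15.
Number of overlapping n-grams = L - n + 1
Substituting: 15 - 5 + 1 = 11

11


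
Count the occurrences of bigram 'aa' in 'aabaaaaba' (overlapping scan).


Scanning 'aabaaaaba' for bigram 'aa':
  Position 0: 'aa' -> MATCH
  Position 1: 'ab' -> no
  Position 2: 'ba' -> no
  Position 3: 'aa' -> MATCH
  Position 4: 'aa' -> MATCH
  Position 5: 'aa' -> MATCH
  Position 6: 'ab' -> no
  Position 7: 'ba' -> no
Total matches: 4

4


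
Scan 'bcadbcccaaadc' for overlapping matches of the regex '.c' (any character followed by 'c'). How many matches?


Pattern: .c means any character followed by 'c'.
Scanning 'bcadbcccaaadc' position-by-position:
  Pos 0: window 'bc' -> MATCH
  Pos 1: window 'ca' -> no
  Pos 2: window 'ad' -> no
  Pos 3: window 'db' -> no
  Pos 4: window 'bc' -> MATCH
  Pos 5: window 'cc' -> MATCH
  Pos 6: window 'cc' -> MATCH
  Pos 7: window 'ca' -> no
  Pos 8: window 'aa' -> no
  Pos 9: window 'aa' -> no
  Pos 10: window 'ad' -> no
  Pos 11: window 'dc' -> MATCH
  Pos 12: window 'c' -> no
Total matches: 5

5


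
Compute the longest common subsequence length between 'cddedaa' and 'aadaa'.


DP table for LCS of 'cddedaa' and 'aadaa':
       a  a  d  a  a
    0  0  0  0  0  0
  c 0  0  0  0  0  0
  d 0  0  0  1  1  1
  d 0  0  0  1  1  1
  e 0  0  0  1  1  1
  d 0  0  0  1  1  1
  a 0  1  1  1  2  2
  a 0  1  2  2  2  3
LCS: 'daa'
LCS length = 3

3


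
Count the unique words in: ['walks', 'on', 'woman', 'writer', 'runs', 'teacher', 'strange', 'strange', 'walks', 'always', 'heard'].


Listing all tokens and tracking unique types:
  Token 1: 'walks' -> NEW (unique so far: 1)
  Token 2: 'on' -> NEW (unique so far: 2)
  Token 3: 'woman' -> NEW (unique so far: 3)
  Token 4: 'writer' -> NEW (unique so far: 4)
  Token 5: 'runs' -> NEW (unique so far: 5)
  Token 6: 'teacher' -> NEW (unique so far: 6)
  Token 7: 'strange' -> NEW (unique so far: 7)
  Token 8: 'strange' -> duplicate (unique so far: 7)
  Token 9: 'walks' -> duplicate (unique so far: 7)
  Token 10: 'always' -> NEW (unique so far: 8)
  Token 11: 'heard' -> NEW (unique so far: 9)
Unique types: ('always', 'heard', 'on', 'runs', 'strange', 'teacher', 'walks', 'woman', 'writer')
Vocabulary size: 9

9


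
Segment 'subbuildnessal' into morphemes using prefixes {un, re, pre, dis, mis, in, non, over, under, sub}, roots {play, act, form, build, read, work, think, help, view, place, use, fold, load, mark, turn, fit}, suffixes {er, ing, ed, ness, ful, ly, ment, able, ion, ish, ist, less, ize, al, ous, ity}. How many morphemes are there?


Segmenting 'subbuildnessal' against the inventory:
  'sub' -> prefix (morpheme 1)
  'build' -> root (morpheme 2)
  'ness' -> suffix (morpheme 3)
  'al' -> suffix (morpheme 4)
Total morphemes: 4

4


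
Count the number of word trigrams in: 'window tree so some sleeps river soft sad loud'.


Word trigrams from [9] words:
  Trigram 1: (window tree so)
  Trigram 2: (tree so some)
  Trigram 3: (so some sleeps)
  Trigram 4: (some sleeps river)
  Trigram 5: (sleeps river soft)
  Trigram 6: (river soft sad)
  Trigram 7: (soft sad loud)
Total word trigrams: 9 - 2 = 7

7


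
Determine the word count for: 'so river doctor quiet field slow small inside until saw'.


Counting words by splitting on spaces:
  Word 1: 'so'
  Word 2: 'river'
  Word 3: 'doctor'
  Word 4: 'quiet'
  Word 5: 'field'
  Word 6: 'slow'
  Word 7: 'small'
  Word 8: 'inside'
  Word 9: 'until'
  Word 10: 'saw'
Total words: 10

10


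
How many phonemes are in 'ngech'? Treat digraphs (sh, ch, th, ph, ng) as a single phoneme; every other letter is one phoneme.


Parsing 'ngech' greedily, digraphs first:
  'ng' -> digraph (1 consonant phoneme) (phonemes so far: 1)
  'e' -> vowel phoneme (phonemes so far: 2)
  'ch' -> digraph (1 consonant phoneme) (phonemes so far: 3)
Total phonemes: 3

3


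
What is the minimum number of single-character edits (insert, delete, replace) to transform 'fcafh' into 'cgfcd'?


Building DP table for s1='fcafh' (len 5) and s2='cgfcd' (len 5):
       c  g  f  c  d
    0  1  2  3  4  5
  f 1  1  2  2  3  4
  c 2  1  2  3  2  3
  a 3  2  2  3  3  3
  f 4  3  3  2  3  4
  h 5  4  4  3  3  4
Edit distance = dp[5][5] = 4

4


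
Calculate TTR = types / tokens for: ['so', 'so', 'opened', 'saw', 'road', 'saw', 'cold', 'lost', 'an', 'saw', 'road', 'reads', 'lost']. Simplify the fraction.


Tokens: 13
Unique types: ('an', 'cold', 'lost', 'opened', 'reads', 'road', 'saw', 'so') = 8
TTR = 8/13
Already in lowest terms.

8/13


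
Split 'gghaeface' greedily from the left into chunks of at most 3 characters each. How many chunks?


'gghaeface' has 9 characters.
Chunking with max size 3:
  Chunk 1: 'ggh' (positions 0-2)
  Chunk 2: 'aef' (positions 3-5)
  Chunk 3: 'ace' (positions 6-8)
Total chunks: ceil(9 / 3) = 3

3


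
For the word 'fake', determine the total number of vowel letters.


Scanning each character of 'fake':
  Position 1: 'f' -> consonant (running count: 0)
  Position 2: 'a' -> vowel (running count: 1)
  Position 3: 'k' -> consonant (running count: 1)
  Position 4: 'e' -> vowel (running count: 2)
Total vowels: 2

2


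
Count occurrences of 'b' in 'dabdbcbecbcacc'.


Scanning 'dabdbcbecbcacc' for 'b':
  Position 2: 'b' -> MATCH (count: 1)
  Position 4: 'b' -> MATCH (count: 2)
  Position 6: 'b' -> MATCH (count: 3)
  Position 9: 'b' -> MATCH (count: 4)
Total occurrences of 'b': 4

4


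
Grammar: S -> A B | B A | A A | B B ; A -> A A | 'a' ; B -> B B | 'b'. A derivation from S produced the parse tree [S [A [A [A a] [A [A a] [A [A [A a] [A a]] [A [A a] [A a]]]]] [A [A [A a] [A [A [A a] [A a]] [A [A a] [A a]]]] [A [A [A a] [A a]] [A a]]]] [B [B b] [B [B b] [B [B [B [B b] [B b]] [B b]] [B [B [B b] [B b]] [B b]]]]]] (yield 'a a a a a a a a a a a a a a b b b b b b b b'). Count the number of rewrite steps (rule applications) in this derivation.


Every bracketed nonterminal node [X ...] in the tree is produced by exactly one rule application.
Reading the tree off as a leftmost derivation:
  Step 1: S  =>  A B   (applied S -> A B)
  Step 2: A B  =>  A A B   (applied A -> A A)
  Step 3: A A B  =>  A A A B   (applied A -> A A)
  Step 4: A A A B  =>  a A A B   (applied A -> a)
  Step 5: a A A B  =>  a A A A B   (applied A -> A A)
  Step 6: a A A A B  =>  a a A A B   (applied A -> a)
  Step 7: a a A A B  =>  a a A A A B   (applied A -> A A)
  Step 8: a a A A A B  =>  a a A A A A B   (applied A -> A A)
  Step 9: a a A A A A B  =>  a a a A A A B   (applied A -> a)
  Step 10: a a a A A A B  =>  a a a a A A B   (applied A -> a)
  Step 11: a a a a A A B  =>  a a a a A A A B   (applied A -> A A)
  Step 12: a a a a A A A B  =>  a a a a a A A B   (applied A -> a)
  Step 13: a a a a a A A B  =>  a a a a a a A B   (applied A -> a)
  Step 14: a a a a a a A B  =>  a a a a a a A A B   (applied A -> A A)
  Step 15: a a a a a a A A B  =>  a a a a a a A A A B   (applied A -> A A)
  Step 16: a a a a a a A A A B  =>  a a a a a a a A A B   (applied A -> a)
  Step 17: a a a a a a a A A B  =>  a a a a a a a A A A B   (applied A -> A A)
  Step 18: a a a a a a a A A A B  =>  a a a a a a a A A A A B   (applied A -> A A)
  Step 19: a a a a a a a A A A A B  =>  a a a a a a a a A A A B   (applied A -> a)
  Step 20: a a a a a a a a A A A B  =>  a a a a a a a a a A A B   (applied A -> a)
  Step 21: a a a a a a a a a A A B  =>  a a a a a a a a a A A A B   (applied A -> A A)
  Step 22: a a a a a a a a a A A A B  =>  a a a a a a a a a a A A B   (applied A -> a)
  Step 23: a a a a a a a a a a A A B  =>  a a a a a a a a a a a A B   (applied A -> a)
  Step 24: a a a a a a a a a a a A B  =>  a a a a a a a a a a a A A B   (applied A -> A A)
  Step 25: a a a a a a a a a a a A A B  =>  a a a a a a a a a a a A A A B   (applied A -> A A)
  Step 26: a a a a a a a a a a a A A A B  =>  a a a a a a a a a a a a A A B   (applied A -> a)
  Step 27: a a a a a a a a a a a a A A B  =>  a a a a a a a a a a a a a A B   (applied A -> a)
  Step 28: a a a a a a a a a a a a a A B  =>  a a a a a a a a a a a a a a B   (applied A -> a)
  Step 29: a a a a a a a a a a a a a a B  =>  a a a a a a a a a a a a a a B B   (applied B -> B B)
  Step 30: a a a a a a a a a a a a a a B B  =>  a a a a a a a a a a a a a a b B   (applied B -> b)
  Step 31: a a a a a a a a a a a a a a b B  =>  a a a a a a a a a a a a a a b B B   (applied B -> B B)
  Step 32: a a a a a a a a a a a a a a b B B  =>  a a a a a a a a a a a a a a b b B   (applied B -> b)
  Step 33: a a a a a a a a a a a a a a b b B  =>  a a a a a a a a a a a a a a b b B B   (applied B -> B B)
  Step 34: a a a a a a a a a a a a a a b b B B  =>  a a a a a a a a a a a a a a b b B B B   (applied B -> B B)
  Step 35: a a a a a a a a a a a a a a b b B B B  =>  a a a a a a a a a a a a a a b b B B B B   (applied B -> B B)
  Step 36: a a a a a a a a a a a a a a b b B B B B  =>  a a a a a a a a a a a a a a b b b B B B   (applied B -> b)
  Step 37: a a a a a a a a a a a a a a b b b B B B  =>  a a a a a a a a a a a a a a b b b b B B   (applied B -> b)
  Step 38: a a a a a a a a a a a a a a b b b b B B  =>  a a a a a a a a a a a a a a b b b b b B   (applied B -> b)
  Step 39: a a a a a a a a a a a a a a b b b b b B  =>  a a a a a a a a a a a a a a b b b b b B B   (applied B -> B B)
  Step 40: a a a a a a a a a a a a a a b b b b b B B  =>  a a a a a a a a a a a a a a b b b b b B B B   (applied B -> B B)
  Step 41: a a a a a a a a a a a a a a b b b b b B B B  =>  a a a a a a a a a a a a a a b b b b b b B B   (applied B -> b)
  Step 42: a a a a a a a a a a a a a a b b b b b b B B  =>  a a a a a a a a a a a a a a b b b b b b b B   (applied B -> b)
  Step 43: a a a a a a a a a a a a a a b b b b b b b B  =>  a a a a a a a a a a a a a a b b b b b b b b   (applied B -> b)
Final yield: a a a a a a a a a a a a a a b b b b b b b b
Total rewrite steps: 43

43


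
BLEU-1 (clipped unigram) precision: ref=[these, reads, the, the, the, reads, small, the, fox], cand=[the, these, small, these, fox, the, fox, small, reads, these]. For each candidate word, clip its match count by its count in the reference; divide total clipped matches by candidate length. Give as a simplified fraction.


Reference word counts: {'fox': 1, 'reads': 2, 'small': 1, 'the': 4, 'these': 1}
Checking each candidate word (with clipping):
  'the' -> in reference (ref count 4, used 1/4) -> match (matches: 1)
  'these' -> in reference (ref count 1, used 1/1) -> match (matches: 2)
  'small' -> in reference (ref count 1, used 1/1) -> match (matches: 3)
  'these' -> ref count 1 already used up (1/1) -> clipped, no match (matches: 3)
  'fox' -> in reference (ref count 1, used 1/1) -> match (matches: 4)
  'the' -> in reference (ref count 4, used 2/4) -> match (matches: 5)
  'fox' -> ref count 1 already used up (1/1) -> clipped, no match (matches: 5)
  'small' -> ref count 1 already used up (1/1) -> clipped, no match (matches: 5)
  'reads' -> in reference (ref count 2, used 1/2) -> match (matches: 6)
  'these' -> ref count 1 already used up (1/1) -> clipped, no match (matches: 6)
Clipped matches: 6, Candidate length: 10
Precision = 6/10 = 3/5

3/5


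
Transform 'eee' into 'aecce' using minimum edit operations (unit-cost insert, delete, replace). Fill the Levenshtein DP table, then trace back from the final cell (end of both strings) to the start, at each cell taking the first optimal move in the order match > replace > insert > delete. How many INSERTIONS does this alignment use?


Edit distance = 3. Backtracking from cell (3, 5) with preference match > replace > insert > delete,
then listing the resulting alignment 'eee' -> 'aecce' left to right:
  Step 1: insert 'a' [insertion #1]
  Step 2: keep 'e'
  Step 3: insert 'c' [insertion #2]
  Step 4: replace e->c
  Step 5: keep 'e'
Total insertions: 2

2


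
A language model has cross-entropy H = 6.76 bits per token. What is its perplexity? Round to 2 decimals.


Perplexity formula: PP = 2^H
H = 6.76
PP = 2^6.76
Decompose: 2^6.76 = 2^6 * 2^0.76
2^6 = 64, 2^0.76 ~ 1.6934906
PP ~ 64 * 1.6934906 = 108.3833984
Rounded to 2 decimals: 108.38

108.38


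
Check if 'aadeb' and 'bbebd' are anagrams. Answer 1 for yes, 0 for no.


Sort characters of 'aadeb': 'aabde'
Sort characters of 'bbebd': 'bbbde'
Sorted forms differ -> they are NOT anagrams
Result: 0

0


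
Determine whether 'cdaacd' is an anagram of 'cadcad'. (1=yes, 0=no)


Sort characters of 'cdaacd': 'aaccdd'
Sort characters of 'cadcad': 'aaccdd'
Sorted forms match -> they ARE anagrams
Result: 1

1


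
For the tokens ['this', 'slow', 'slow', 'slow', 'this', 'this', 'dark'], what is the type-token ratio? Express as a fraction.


Tokens: 7
Unique types: ('dark', 'slow', 'this') = 3
TTR = 3/7
Already in lowest terms.

3/7


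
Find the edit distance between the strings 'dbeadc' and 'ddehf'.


Building DP table for s1='dbeadc' (len 6) and s2='ddehf' (len 5):
       d  d  e  h  f
    0  1  2  3  4  5
  d 1  0  1  2  3  4
  b 2  1  1  2  3  4
  e 3  2  2  1  2  3
  a 4  3  3  2  2  3
  d 5  4  3  3  3  3
  c 6  5  4  4  4  4
Edit distance = dp[6][5] = 4

4


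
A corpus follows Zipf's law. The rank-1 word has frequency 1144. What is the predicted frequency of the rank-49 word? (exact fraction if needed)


Zipf's law: freq(rank) = f1 / rank
f1 = 1144, rank = 49
freq = 1144 / 49
GCD(1144, 49) = 1
Simplified: 1144/49

1144/49


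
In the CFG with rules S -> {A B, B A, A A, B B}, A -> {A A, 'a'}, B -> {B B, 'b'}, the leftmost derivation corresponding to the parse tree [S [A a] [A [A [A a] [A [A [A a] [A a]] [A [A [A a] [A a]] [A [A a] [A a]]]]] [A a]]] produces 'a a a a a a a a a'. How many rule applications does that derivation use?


Every bracketed nonterminal node [X ...] in the tree is produced by exactly one rule application.
Reading the tree off as a leftmost derivation:
  Step 1: S  =>  A A   (applied S -> A A)
  Step 2: A A  =>  a A   (applied A -> a)
  Step 3: a A  =>  a A A   (applied A -> A A)
  Step 4: a A A  =>  a A A A   (applied A -> A A)
  Step 5: a A A A  =>  a a A A   (applied A -> a)
  Step 6: a a A A  =>  a a A A A   (applied A -> A A)
  Step 7: a a A A A  =>  a a A A A A   (applied A -> A A)
  Step 8: a a A A A A  =>  a a a A A A   (applied A -> a)
  Step 9: a a a A A A  =>  a a a a A A   (applied A -> a)
  Step 10: a a a a A A  =>  a a a a A A A   (applied A -> A A)
  Step 11: a a a a A A A  =>  a a a a A A A A   (applied A -> A A)
  Step 12: a a a a A A A A  =>  a a a a a A A A   (applied A -> a)
  Step 13: a a a a a A A A  =>  a a a a a a A A   (applied A -> a)
  Step 14: a a a a a a A A  =>  a a a a a a A A A   (applied A -> A A)
  Step 15: a a a a a a A A A  =>  a a a a a a a A A   (applied A -> a)
  Step 16: a a a a a a a A A  =>  a a a a a a a a A   (applied A -> a)
  Step 17: a a a a a a a a A  =>  a a a a a a a a a   (applied A -> a)
Final yield: a a a a a a a a a
Total rewrite steps: 17

17


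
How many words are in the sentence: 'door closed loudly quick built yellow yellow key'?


Counting words by splitting on spaces:
  Word 1: 'door'
  Word 2: 'closed'
  Word 3: 'loudly'
  Word 4: 'quick'
  Word 5: 'built'
  Word 6: 'yellow'
  Word 7: 'yellow'
  Word 8: 'key'
Total words: 8

8


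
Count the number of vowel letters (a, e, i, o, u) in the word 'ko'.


Scanning each character of 'ko':
  Position 1: 'k' -> consonant (running count: 0)
  Position 2: 'o' -> vowel (running count: 1)
Total vowels: 1

1


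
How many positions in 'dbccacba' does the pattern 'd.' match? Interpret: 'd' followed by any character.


Pattern: d. means 'd' followed by any character.
Scanning 'dbccacba' position-by-position:
  Pos 0: window 'db' -> MATCH
  Pos 1: window 'bc' -> no
  Pos 2: window 'cc' -> no
  Pos 3: window 'ca' -> no
  Pos 4: window 'ac' -> no
  Pos 5: window 'cb' -> no
  Pos 6: window 'ba' -> no
  Pos 7: window 'a' -> no
Total matches: 1

1


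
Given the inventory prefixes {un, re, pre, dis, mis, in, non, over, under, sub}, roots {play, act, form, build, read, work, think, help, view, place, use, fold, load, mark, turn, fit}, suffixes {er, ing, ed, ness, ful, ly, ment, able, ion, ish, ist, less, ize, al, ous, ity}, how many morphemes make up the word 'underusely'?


Segmenting 'underusely' against the inventory:
  'under' -> prefix (morpheme 1)
  'use' -> root (morpheme 2)
  'ly' -> suffix (morpheme 3)
Total morphemes: 3

3


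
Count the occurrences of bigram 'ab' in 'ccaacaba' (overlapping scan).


Scanning 'ccaacaba' for bigram 'ab':
  Position 0: 'cc' -> no
  Position 1: 'ca' -> no
  Position 2: 'aa' -> no
  Position 3: 'ac' -> no
  Position 4: 'ca' -> no
  Position 5: 'ab' -> MATCH
  Position 6: 'ba' -> no
Total matches: 1

1


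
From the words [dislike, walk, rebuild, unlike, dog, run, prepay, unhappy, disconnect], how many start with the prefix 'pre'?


Checking each word for prefix 'pre':
  'dislike' -> no (count: 0)
  'walk' -> no (count: 0)
  'rebuild' -> no (count: 0)
  'unlike' -> no (count: 0)
  'dog' -> no (count: 0)
  'run' -> no (count: 0)
  'prepay' -> YES, starts with 'pre' (count: 1)
  'unhappy' -> no (count: 1)
  'disconnect' -> no (count: 1)
Total with prefix 'pre': 1

1


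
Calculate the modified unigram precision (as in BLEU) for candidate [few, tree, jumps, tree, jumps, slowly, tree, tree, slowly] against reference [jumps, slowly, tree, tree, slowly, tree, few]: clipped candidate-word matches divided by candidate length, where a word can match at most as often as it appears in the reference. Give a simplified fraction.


Reference word counts: {'few': 1, 'jumps': 1, 'slowly': 2, 'tree': 3}
Checking each candidate word (with clipping):
  'few' -> in reference (ref count 1, used 1/1) -> match (matches: 1)
  'tree' -> in reference (ref count 3, used 1/3) -> match (matches: 2)
  'jumps' -> in reference (ref count 1, used 1/1) -> match (matches: 3)
  'tree' -> in reference (ref count 3, used 2/3) -> match (matches: 4)
  'jumps' -> ref count 1 already used up (1/1) -> clipped, no match (matches: 4)
  'slowly' -> in reference (ref count 2, used 1/2) -> match (matches: 5)
  'tree' -> in reference (ref count 3, used 3/3) -> match (matches: 6)
  'tree' -> ref count 3 already used up (3/3) -> clipped, no match (matches: 6)
  'slowly' -> in reference (ref count 2, used 2/2) -> match (matches: 7)
Clipped matches: 7, Candidate length: 9
Precision = 7/9

7/9


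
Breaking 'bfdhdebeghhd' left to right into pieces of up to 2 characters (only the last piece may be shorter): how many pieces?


'bfdhdebeghhd' has 12 characters.
Chunking with max size 2:
  Chunk 1: 'bf' (positions 0-1)
  Chunk 2: 'dh' (positions 2-3)
  Chunk 3: 'de' (positions 4-5)
  Chunk 4: 'be' (positions 6-7)
  Chunk 5: 'gh' (positions 8-9)
  Chunk 6: 'hd' (positions 10-11)
Total chunks: ceil(12 / 2) = 6

6


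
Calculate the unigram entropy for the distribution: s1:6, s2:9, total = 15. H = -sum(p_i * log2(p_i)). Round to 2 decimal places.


Computing entropy H = -sum(p_i * log2(p_i)):
  s1: p = 6/15 = 0.4000, -p*log2(p) = 0.5288
  s2: p = 9/15 = 0.6000, -p*log2(p) = 0.4422
H = sum of terms = 0.9710
Rounded to 2 decimals: 0.97

0.97


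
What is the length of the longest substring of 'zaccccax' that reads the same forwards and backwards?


Scanning 'zaccccax' for palindromic substrings.
Substring at positions 1-6: 'acccca'.
Check: reverse('acccca') = 'acccca' -> palindrome confirmed.
Neighbouring characters ('z' / 'x') break symmetry, so it cannot extend further.
No longer palindromic substring exists; longest length = 6

6


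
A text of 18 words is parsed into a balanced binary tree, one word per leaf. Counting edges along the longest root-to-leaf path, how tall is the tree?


In a balanced binary tree with n leaves the deepest leaf is ceil(log2(n)) edges below the root.
log2(18) = 4.1699
ceil(4.1699) = 5
height (edges) = 5

5


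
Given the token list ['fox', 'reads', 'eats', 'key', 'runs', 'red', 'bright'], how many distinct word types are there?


Listing all tokens and tracking unique types:
  Token 1: 'fox' -> NEW (unique so far: 1)
  Token 2: 'reads' -> NEW (unique so far: 2)
  Token 3: 'eats' -> NEW (unique so far: 3)
  Token 4: 'key' -> NEW (unique so far: 4)
  Token 5: 'runs' -> NEW (unique so far: 5)
  Token 6: 'red' -> NEW (unique so far: 6)
  Token 7: 'bright' -> NEW (unique so far: 7)
Unique types: ('bright', 'eats', 'fox', 'key', 'reads', 'red', 'runs')
Vocabulary size: 7

7


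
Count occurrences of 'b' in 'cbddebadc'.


Scanning 'cbddebadc' for 'b':
  Position 1: 'b' -> MATCH (count: 1)
  Position 5: 'b' -> MATCH (count: 2)
Total occurrences of 'b': 2

2


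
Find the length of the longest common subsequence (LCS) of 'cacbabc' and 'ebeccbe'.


DP table for LCS of 'cacbabc' and 'ebeccbe':
       e  b  e  c  c  b  e
    0  0  0  0  0  0  0  0
  c 0  0  0  0  1  1  1  1
  a 0  0  0  0  1  1  1  1
  c 0  0  0  0  1  2  2  2
  b 0  0  1  1  1  2  3  3
  a 0  0  1  1  1  2  3  3
  b 0  0  1  1  1  2  3  3
  c 0  0  1  1  2  2  3  3
LCS: 'ccb'
LCS length = 3

3


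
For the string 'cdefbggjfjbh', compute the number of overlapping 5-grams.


String 'cdefbggjfjbh' has length L = 12.
Number of overlapping n-grams = L - n + 1
Substituting: 12 - 5 + 1 = 8

8


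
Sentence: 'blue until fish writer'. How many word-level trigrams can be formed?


Word trigrams from [4] words:
  Trigram 1: (blue until fish)
  Trigram 2: (until fish writer)
Total word trigrams: 4 - 2 = 2

2


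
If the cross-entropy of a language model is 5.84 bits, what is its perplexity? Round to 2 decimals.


Perplexity formula: PP = 2^H
H = 5.84
PP = 2^5.84
Decompose: 2^5.84 = 2^5 * 2^0.84
2^5 = 32, 2^0.84 ~ 1.7900501
PP ~ 32 * 1.7900501 = 57.2816032
Rounded to 2 decimals: 57.28

57.28


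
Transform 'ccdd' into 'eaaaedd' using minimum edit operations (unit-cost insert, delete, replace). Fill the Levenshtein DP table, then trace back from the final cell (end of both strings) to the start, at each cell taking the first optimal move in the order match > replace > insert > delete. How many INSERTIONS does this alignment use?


Edit distance = 5. Backtracking from cell (4, 7) with preference match > replace > insert > delete,
then listing the resulting alignment 'ccdd' -> 'eaaaedd' left to right:
  Step 1: insert 'e' [insertion #1]
  Step 2: insert 'a' [insertion #2]
  Step 3: insert 'a' [insertion #3]
  Step 4: replace c->a
  Step 5: replace c->e
  Step 6: keep 'd'
  Step 7: keep 'd'
Total insertions: 3

3


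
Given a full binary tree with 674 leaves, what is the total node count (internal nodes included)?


Leaf nodes (terminals): 674
Internal nodes = n - 1 = 674 - 1 = 673
Total = leaves + internal = 674 + 673 = 1347

1347


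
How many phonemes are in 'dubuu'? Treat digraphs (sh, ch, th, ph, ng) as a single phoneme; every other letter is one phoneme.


Parsing 'dubuu' greedily, digraphs first:
  'd' -> consonant phoneme (phonemes so far: 1)
  'u' -> vowel phoneme (phonemes so far: 2)
  'b' -> consonant phoneme (phonemes so far: 3)
  'u' -> vowel phoneme (phonemes so far: 4)
  'u' -> vowel phoneme (phonemes so far: 5)
Total phonemes: 5

5


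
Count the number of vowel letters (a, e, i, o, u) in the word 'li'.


Scanning each character of 'li':
  Position 1: 'l' -> consonant (running count: 0)
  Position 2: 'i' -> vowel (running count: 1)
Total vowels: 1

1


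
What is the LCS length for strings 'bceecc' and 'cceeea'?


DP table for LCS of 'bceecc' and 'cceeea':
       c  c  e  e  e  a
    0  0  0  0  0  0  0
  b 0  0  0  0  0  0  0
  c 0  1  1  1  1  1  1
  e 0  1  1  2  2  2  2
  e 0  1  1  2  3  3  3
  c 0  1  2  2  3  3  3
  c 0  1  2  2  3  3  3
LCS: 'cee'
LCS length = 3

3


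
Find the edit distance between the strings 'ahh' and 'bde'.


Building DP table for s1='ahh' (len 3) and s2='bde' (len 3):
       b  d  e
    0  1  2  3
  a 1  1  2  3
  h 2  2  2  3
  h 3  3  3  3
Edit distance = dp[3][3] = 3

3


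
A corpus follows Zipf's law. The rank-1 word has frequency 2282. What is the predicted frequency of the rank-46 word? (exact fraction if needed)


Zipf's law: freq(rank) = f1 / rank
f1 = 2282, rank = 46
freq = 2282 / 46
GCD(2282, 46) = 2
Simplified: 1141/23

1141/23


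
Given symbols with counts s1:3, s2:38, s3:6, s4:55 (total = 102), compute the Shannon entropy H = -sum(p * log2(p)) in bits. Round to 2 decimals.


Computing entropy H = -sum(p_i * log2(p_i)):
  s1: p = 3/102 = 0.0294, -p*log2(p) = 0.1496
  s2: p = 38/102 = 0.3725, -p*log2(p) = 0.5307
  s3: p = 6/102 = 0.0588, -p*log2(p) = 0.2404
  s4: p = 55/102 = 0.5392, -p*log2(p) = 0.4805
H = sum of terms = 1.4012
Rounded to 2 decimals: 1.40

1.40


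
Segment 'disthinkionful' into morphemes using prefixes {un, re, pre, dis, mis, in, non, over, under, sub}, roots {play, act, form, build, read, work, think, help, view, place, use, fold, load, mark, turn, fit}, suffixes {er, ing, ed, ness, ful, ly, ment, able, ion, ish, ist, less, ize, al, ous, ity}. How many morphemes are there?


Segmenting 'disthinkionful' against the inventory:
  'dis' -> prefix (morpheme 1)
  'think' -> root (morpheme 2)
  'ion' -> suffix (morpheme 3)
  'ful' -> suffix (morpheme 4)
Total morphemes: 4

4


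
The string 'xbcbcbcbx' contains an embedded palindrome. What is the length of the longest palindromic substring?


Scanning 'xbcbcbcbx' for palindromic substrings.
Substring at positions 0-8: 'xbcbcbcbx'.
Check: reverse('xbcbcbcbx') = 'xbcbcbcbx' -> palindrome confirmed.
No longer palindromic substring exists; longest length = 9

9


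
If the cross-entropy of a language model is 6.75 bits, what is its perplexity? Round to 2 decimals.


Perplexity formula: PP = 2^H
H = 6.75
PP = 2^6.75
Decompose: 2^6.75 = 2^6 * 2^0.75
2^6 = 64, 2^0.75 ~ 1.6817928
PP ~ 64 * 1.6817928 = 107.6347392
Rounded to 2 decimals: 107.63

107.63


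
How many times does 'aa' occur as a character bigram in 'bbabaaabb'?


Scanning 'bbabaaabb' for bigram 'aa':
  Position 0: 'bb' -> no
  Position 1: 'ba' -> no
  Position 2: 'ab' -> no
  Position 3: 'ba' -> no
  Position 4: 'aa' -> MATCH
  Position 5: 'aa' -> MATCH
  Position 6: 'ab' -> no
  Position 7: 'bb' -> no
Total matches: 2

2


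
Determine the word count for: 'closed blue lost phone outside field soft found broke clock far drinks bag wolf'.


Counting words by splitting on spaces:
  Word 1: 'closed'
  Word 2: 'blue'
  Word 3: 'lost'
  Word 4: 'phone'
  Word 5: 'outside'
  Word 6: 'field'
  Word 7: 'soft'
  Word 8: 'found'
  Word 9: 'broke'
  Word 10: 'clock'
  Word 11: 'far'
  Word 12: 'drinks'
  Word 13: 'bag'
  Word 14: 'wolf'
Total words: 14

14


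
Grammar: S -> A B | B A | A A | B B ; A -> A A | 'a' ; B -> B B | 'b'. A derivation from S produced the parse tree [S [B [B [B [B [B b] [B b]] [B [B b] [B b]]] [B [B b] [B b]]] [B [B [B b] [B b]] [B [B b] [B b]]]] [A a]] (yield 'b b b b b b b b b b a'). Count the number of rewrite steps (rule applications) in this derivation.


Every bracketed nonterminal node [X ...] in the tree is produced by exactly one rule application.
Reading the tree off as a leftmost derivation:
  Step 1: S  =>  B A   (applied S -> B A)
  Step 2: B A  =>  B B A   (applied B -> B B)
  Step 3: B B A  =>  B B B A   (applied B -> B B)
  Step 4: B B B A  =>  B B B B A   (applied B -> B B)
  Step 5: B B B B A  =>  B B B B B A   (applied B -> B B)
  Step 6: B B B B B A  =>  b B B B B A   (applied B -> b)
  Step 7: b B B B B A  =>  b b B B B A   (applied B -> b)
  Step 8: b b B B B A  =>  b b B B B B A   (applied B -> B B)
  Step 9: b b B B B B A  =>  b b b B B B A   (applied B -> b)
  Step 10: b b b B B B A  =>  b b b b B B A   (applied B -> b)
  Step 11: b b b b B B A  =>  b b b b B B B A   (applied B -> B B)
  Step 12: b b b b B B B A  =>  b b b b b B B A   (applied B -> b)
  Step 13: b b b b b B B A  =>  b b b b b b B A   (applied B -> b)
  Step 14: b b b b b b B A  =>  b b b b b b B B A   (applied B -> B B)
  Step 15: b b b b b b B B A  =>  b b b b b b B B B A   (applied B -> B B)
  Step 16: b b b b b b B B B A  =>  b b b b b b b B B A   (applied B -> b)
  Step 17: b b b b b b b B B A  =>  b b b b b b b b B A   (applied B -> b)
  Step 18: b b b b b b b b B A  =>  b b b b b b b b B B A   (applied B -> B B)
  Step 19: b b b b b b b b B B A  =>  b b b b b b b b b B A   (applied B -> b)
  Step 20: b b b b b b b b b B A  =>  b b b b b b b b b b A   (applied B -> b)
  Step 21: b b b b b b b b b b A  =>  b b b b b b b b b b a   (applied A -> a)
Final yield: b b b b b b b b b b a
Total rewrite steps: 21

21


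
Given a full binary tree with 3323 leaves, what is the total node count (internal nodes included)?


Leaf nodes (terminals): 3323
Internal nodes = n - 1 = 3323 - 1 = 3322
Total = leaves + internal = 3323 + 3322 = 6645

6645


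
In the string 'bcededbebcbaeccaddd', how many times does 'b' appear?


Scanning 'bcededbebcbaeccaddd' for 'b':
  Position 0: 'b' -> MATCH (count: 1)
  Position 6: 'b' -> MATCH (count: 2)
  Position 8: 'b' -> MATCH (count: 3)
  Position 10: 'b' -> MATCH (count: 4)
Total occurrences of 'b': 4

4


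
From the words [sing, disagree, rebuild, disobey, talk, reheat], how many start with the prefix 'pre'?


Checking each word for prefix 'pre':
  'sing' -> no (count: 0)
  'disagree' -> no (count: 0)
  'rebuild' -> no (count: 0)
  'disobey' -> no (count: 0)
  'talk' -> no (count: 0)
  'reheat' -> no (count: 0)
Total with prefix 'pre': 0

0


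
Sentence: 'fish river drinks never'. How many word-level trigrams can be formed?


Word trigrams from [4] words:
  Trigram 1: (fish river drinks)
  Trigram 2: (river drinks never)
Total word trigrams: 4 - 2 = 2

2


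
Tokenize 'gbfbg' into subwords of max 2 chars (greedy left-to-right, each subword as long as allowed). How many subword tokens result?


'gbfbg' has 5 characters.
Chunking with max size 2:
  Chunk 1: 'gb' (positions 0-1)
  Chunk 2: 'fb' (positions 2-3)
  Chunk 3: 'g' (positions 4-4)
Total chunks: ceil(5 / 2) = 3

3


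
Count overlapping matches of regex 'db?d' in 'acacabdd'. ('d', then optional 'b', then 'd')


Pattern: db?d means 'd', then optional 'b', then 'd'.
Scanning 'acacabdd' position-by-position:
  Pos 0: window 'aca' -> no
  Pos 1: window 'cac' -> no
  Pos 2: window 'aca' -> no
  Pos 3: window 'cab' -> no
  Pos 4: window 'abd' -> no
  Pos 5: window 'bdd' -> no
  Pos 6: window 'dd' -> MATCH
  Pos 7: window 'd' -> no
Total matches: 1

1


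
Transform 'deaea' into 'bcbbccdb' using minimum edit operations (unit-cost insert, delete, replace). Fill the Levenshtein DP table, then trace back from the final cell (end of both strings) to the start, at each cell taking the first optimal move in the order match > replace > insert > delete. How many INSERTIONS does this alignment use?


Edit distance = 8. Backtracking from cell (5, 8) with preference match > replace > insert > delete,
then listing the resulting alignment 'deaea' -> 'bcbbccdb' left to right:
  Step 1: insert 'b' [insertion #1]
  Step 2: insert 'c' [insertion #2]
  Step 3: insert 'b' [insertion #3]
  Step 4: replace d->b
  Step 5: replace e->c
  Step 6: replace a->c
  Step 7: replace e->d
  Step 8: replace a->b
Total insertions: 3

3
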